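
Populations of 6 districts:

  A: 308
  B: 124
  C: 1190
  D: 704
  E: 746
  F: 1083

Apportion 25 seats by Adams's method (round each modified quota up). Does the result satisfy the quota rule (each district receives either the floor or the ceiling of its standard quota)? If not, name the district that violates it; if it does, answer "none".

none

Standard quotas: A 1.853, B 0.746, C 7.160, D 4.236, E 4.489, F 6.516.
Adams allocation: A 2, B 1, C 7, D 4, E 5, F 6.
Every allocation lies between the lower and upper quota.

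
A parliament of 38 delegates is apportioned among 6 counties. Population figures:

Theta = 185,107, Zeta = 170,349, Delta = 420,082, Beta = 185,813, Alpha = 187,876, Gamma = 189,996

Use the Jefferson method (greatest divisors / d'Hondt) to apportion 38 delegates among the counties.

Standard divisor 1339223/38 ≈ 35242.711; standard quotas: Theta 5.252, Zeta 4.834, Delta 11.920, Beta 5.272, Alpha 5.331, Gamma 5.391.
Rounding down gives 5, 4, 11, 5, 5, 5 = 35 seats, so the divisor must be adjusted.
With modified divisor 32000: modified quotas Theta 5.785, Zeta 5.323, Delta 13.128, Beta 5.807, Alpha 5.871, Gamma 5.937.
Rounding down: Theta 5, Zeta 5, Delta 13, Beta 5, Alpha 5, Gamma 5 (total 38).

Theta: 5, Zeta: 5, Delta: 13, Beta: 5, Alpha: 5, Gamma: 5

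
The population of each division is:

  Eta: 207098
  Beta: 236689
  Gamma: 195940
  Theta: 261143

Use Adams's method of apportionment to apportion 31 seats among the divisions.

Eta=7, Beta=8, Gamma=7, Theta=9

Standard divisor 900870/31 ≈ 29060.323; standard quotas: Eta 7.126, Beta 8.145, Gamma 6.743, Theta 8.986.
Rounding up gives 8, 9, 7, 9 = 33 seats, so the divisor must be adjusted.
With modified divisor 31100: modified quotas Eta 6.659, Beta 7.611, Gamma 6.300, Theta 8.397.
Rounding up: Eta 7, Beta 8, Gamma 7, Theta 9 (total 31).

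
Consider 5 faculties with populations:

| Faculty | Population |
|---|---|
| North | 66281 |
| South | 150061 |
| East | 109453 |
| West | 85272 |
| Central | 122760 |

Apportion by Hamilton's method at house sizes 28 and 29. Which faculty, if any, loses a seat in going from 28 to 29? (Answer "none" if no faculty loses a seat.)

At 28 seats: North 4, South 8, East 6, West 4, Central 6.
At 29 seats: North 3, South 8, East 6, West 5, Central 7.
North drops from 4 to 3.

North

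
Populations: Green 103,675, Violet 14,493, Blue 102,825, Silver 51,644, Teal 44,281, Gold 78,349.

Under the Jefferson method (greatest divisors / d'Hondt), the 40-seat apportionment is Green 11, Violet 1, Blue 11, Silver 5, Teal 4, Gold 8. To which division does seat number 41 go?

Priority for the next seat is population ÷ (current seats + 1).
Priorities: Green 8639.583, Violet 7246.500, Blue 8568.750, Silver 8607.333, Teal 8856.200, Gold 8705.444.
Highest priority: Teal.

Teal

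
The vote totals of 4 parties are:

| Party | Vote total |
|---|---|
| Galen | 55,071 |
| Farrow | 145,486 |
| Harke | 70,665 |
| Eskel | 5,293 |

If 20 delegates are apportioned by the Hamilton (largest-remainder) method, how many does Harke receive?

5

The standard divisor is 276515/20 ≈ 13825.75.
Standard quotas: Galen 3.9832, Farrow 10.5228, Harke 5.1111, Eskel 0.3828.
Lower quotas: Galen 3, Farrow 10, Harke 5, Eskel 0 (sum 18, leaving 2 seats).
Remainders in descending order: Galen 0.9832, Farrow 0.5228, Eskel 0.3828, Harke 0.1111.
The surplus seats go to Galen, Farrow.
Harke receives 5.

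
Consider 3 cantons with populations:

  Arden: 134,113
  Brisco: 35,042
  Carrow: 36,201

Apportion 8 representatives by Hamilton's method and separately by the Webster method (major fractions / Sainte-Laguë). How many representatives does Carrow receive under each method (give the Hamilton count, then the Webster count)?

Hamilton: Arden 5, Brisco 1, Carrow 2.
Webster: Arden 6, Brisco 1, Carrow 1.
Carrow gets 2 under Hamilton and 1 under Webster.

2 and 1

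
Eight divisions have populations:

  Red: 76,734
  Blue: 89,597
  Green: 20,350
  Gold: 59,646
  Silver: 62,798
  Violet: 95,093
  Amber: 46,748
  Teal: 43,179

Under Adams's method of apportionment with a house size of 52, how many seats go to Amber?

5

Standard divisor 494145/52 ≈ 9502.788; standard quotas: Red 8.075, Blue 9.428, Green 2.141, Gold 6.277, Silver 6.608, Violet 10.007, Amber 4.919, Teal 4.544.
Rounding up gives 9, 10, 3, 7, 7, 11, 5, 5 = 57 seats, so the divisor must be adjusted.
With modified divisor 10300: modified quotas Red 7.450, Blue 8.699, Green 1.976, Gold 5.791, Silver 6.097, Violet 9.232, Amber 4.539, Teal 4.192.
Rounding up: Red 8, Blue 9, Green 2, Gold 6, Silver 7, Violet 10, Amber 5, Teal 5 (total 52).
Amber receives 5.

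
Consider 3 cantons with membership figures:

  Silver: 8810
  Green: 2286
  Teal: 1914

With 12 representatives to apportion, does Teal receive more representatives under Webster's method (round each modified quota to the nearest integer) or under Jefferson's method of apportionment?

Webster: Silver 8, Green 2, Teal 2.
Jefferson: Silver 9, Green 2, Teal 1.
Teal gets 2 under Webster and 1 under Jefferson.

Webster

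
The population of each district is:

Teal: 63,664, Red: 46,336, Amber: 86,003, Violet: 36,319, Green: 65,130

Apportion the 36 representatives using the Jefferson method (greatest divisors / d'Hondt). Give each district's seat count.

Standard divisor 297452/36 ≈ 8262.556; standard quotas: Teal 7.705, Red 5.608, Amber 10.409, Violet 4.396, Green 7.883.
Rounding down gives 7, 5, 10, 4, 7 = 33 seats, so the divisor must be adjusted.
With modified divisor 7800: modified quotas Teal 8.162, Red 5.941, Amber 11.026, Violet 4.656, Green 8.350.
Rounding down: Teal 8, Red 5, Amber 11, Violet 4, Green 8 (total 36).

Teal=8, Red=5, Amber=11, Violet=4, Green=8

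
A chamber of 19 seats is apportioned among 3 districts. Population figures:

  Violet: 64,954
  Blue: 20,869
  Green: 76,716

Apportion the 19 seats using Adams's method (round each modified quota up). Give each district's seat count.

Standard divisor 162539/19 ≈ 8554.684; standard quotas: Violet 7.593, Blue 2.439, Green 8.968.
Rounding up gives 8, 3, 9 = 20 seats, so the divisor must be adjusted.
With modified divisor 9400: modified quotas Violet 6.910, Blue 2.220, Green 8.161.
Rounding up: Violet 7, Blue 3, Green 9 (total 19).

Violet 7; Blue 3; Green 9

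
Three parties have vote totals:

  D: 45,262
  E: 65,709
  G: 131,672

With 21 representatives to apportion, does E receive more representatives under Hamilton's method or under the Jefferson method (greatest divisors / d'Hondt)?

Hamilton: D 4, E 6, G 11.
Jefferson: D 4, E 5, G 12.
E gets 6 under Hamilton and 5 under Jefferson.

Hamilton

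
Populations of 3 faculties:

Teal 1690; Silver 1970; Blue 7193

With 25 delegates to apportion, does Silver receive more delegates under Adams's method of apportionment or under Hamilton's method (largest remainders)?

Adams: Teal 4, Silver 5, Blue 16.
Hamilton: Teal 4, Silver 4, Blue 17.
Silver gets 5 under Adams and 4 under Hamilton.

Adams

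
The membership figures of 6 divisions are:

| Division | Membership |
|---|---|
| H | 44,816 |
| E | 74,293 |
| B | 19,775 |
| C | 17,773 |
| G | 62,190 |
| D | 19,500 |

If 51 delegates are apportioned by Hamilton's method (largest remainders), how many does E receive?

Standard divisor: 238347 ÷ 51 ≈ 4673.471.
Standard quotas: H 9.5894, E 15.8968, B 4.2313, C 3.8030, G 13.3070, D 4.1725.
Lower quotas: H 9, E 15, B 4, C 3, G 13, D 4 (sum 48, leaving 3 seats).
Remainders in descending order: E 0.8968, C 0.8030, H 0.5894, G 0.3070, B 0.2313, D 0.1725.
Largest remainders: E, C, H receive the extra seats.
E receives 16.

16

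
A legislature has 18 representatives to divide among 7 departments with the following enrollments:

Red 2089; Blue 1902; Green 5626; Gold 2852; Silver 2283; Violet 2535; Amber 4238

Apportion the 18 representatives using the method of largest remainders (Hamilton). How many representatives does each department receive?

Red 2; Blue 2; Green 5; Gold 2; Silver 2; Violet 2; Amber 3

The standard divisor is 21525/18 ≈ 1195.833.
Standard quotas: Red 1.7469, Blue 1.5905, Green 4.7047, Gold 2.3849, Silver 1.9091, Violet 2.1199, Amber 3.5440.
Lower quotas: Red 1, Blue 1, Green 4, Gold 2, Silver 1, Violet 2, Amber 3 (sum 14, leaving 4 seats).
Remainders in descending order: Silver 0.9091, Red 0.7469, Green 0.7047, Blue 0.5905, Amber 0.5440, Gold 0.3849, Violet 0.1199.
Largest remainders: Silver, Red, Green, Blue receive the extra seats.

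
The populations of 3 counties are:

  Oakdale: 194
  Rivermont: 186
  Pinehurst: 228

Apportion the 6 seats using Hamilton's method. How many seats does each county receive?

Oakdale=2; Rivermont=2; Pinehurst=2

Standard divisor: 608 ÷ 6 ≈ 101.333.
Standard quotas: Oakdale 1.914, Rivermont 1.836, Pinehurst 2.250.
Lower quotas: Oakdale 1, Rivermont 1, Pinehurst 2 (sum 4, leaving 2 seats).
Remainders in descending order: Oakdale 0.914, Rivermont 0.836, Pinehurst 0.250.
Largest remainders: Oakdale, Rivermont receive the extra seats.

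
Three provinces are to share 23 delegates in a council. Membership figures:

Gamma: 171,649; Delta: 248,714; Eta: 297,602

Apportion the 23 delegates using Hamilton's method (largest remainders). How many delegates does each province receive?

Total 717965; standard divisor 717965/23 ≈ 31215.87.
Standard quotas: Gamma 5.4988, Delta 7.9675, Eta 9.5337.
Lower quotas: Gamma 5, Delta 7, Eta 9 (sum 21, leaving 2 seats).
Remainders in descending order: Delta 0.9675, Eta 0.5337, Gamma 0.4988.
Largest remainders: Delta, Eta receive the extra seats.

Gamma 5; Delta 8; Eta 10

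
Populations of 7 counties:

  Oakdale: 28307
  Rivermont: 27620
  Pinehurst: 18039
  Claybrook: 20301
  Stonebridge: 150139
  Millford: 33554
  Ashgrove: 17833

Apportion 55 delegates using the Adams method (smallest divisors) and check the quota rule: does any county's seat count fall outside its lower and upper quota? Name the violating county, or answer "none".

none

Standard quotas: Oakdale 5.263, Rivermont 5.136, Pinehurst 3.354, Claybrook 3.775, Stonebridge 27.917, Millford 6.239, Ashgrove 3.316.
Adams allocation: Oakdale 5, Rivermont 5, Pinehurst 4, Claybrook 4, Stonebridge 27, Millford 6, Ashgrove 4.
Every allocation lies between the lower and upper quota.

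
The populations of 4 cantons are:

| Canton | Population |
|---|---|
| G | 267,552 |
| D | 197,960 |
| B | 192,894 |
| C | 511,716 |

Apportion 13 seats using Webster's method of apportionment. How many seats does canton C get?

Standard divisor 1170122/13 ≈ 90009.385; standard quotas: G 2.972, D 2.199, B 2.143, C 5.685.
Rounding to the nearest integer gives G 3, D 2, B 2, C 6 — total 13, matching the house size, so no adjustment is needed.
C receives 6.

6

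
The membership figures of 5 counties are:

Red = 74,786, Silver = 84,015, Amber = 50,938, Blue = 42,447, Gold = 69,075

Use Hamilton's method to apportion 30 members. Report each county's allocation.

Red: 7, Silver: 8, Amber: 5, Blue: 4, Gold: 6

Standard divisor: 321261 ÷ 30 ≈ 10708.7.
Standard quotas: Red 6.9837, Silver 7.8455, Amber 4.7567, Blue 3.9638, Gold 6.4504.
Lower quotas: Red 6, Silver 7, Amber 4, Blue 3, Gold 6 (sum 26, leaving 4 seats).
Remainders in descending order: Red 0.9837, Blue 0.9638, Silver 0.8455, Amber 0.7567, Gold 0.4504.
Largest remainders: Red, Blue, Silver, Amber receive the extra seats.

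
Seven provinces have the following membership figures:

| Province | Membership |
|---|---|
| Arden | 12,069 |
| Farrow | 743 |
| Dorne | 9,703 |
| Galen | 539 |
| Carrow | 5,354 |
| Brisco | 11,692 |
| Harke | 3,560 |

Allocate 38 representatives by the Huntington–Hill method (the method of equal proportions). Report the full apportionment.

Arden: 10, Farrow: 1, Dorne: 8, Galen: 1, Carrow: 5, Brisco: 10, Harke: 3

With divisor 1174: modified quotas Arden 10.280, Farrow 0.633, Dorne 8.265, Galen 0.459, Carrow 4.560, Brisco 9.959, Harke 3.032.
Geometric-mean thresholds: Arden √(10·11)=10.488, Farrow (min 1), Dorne √(8·9)=8.485, Galen (min 1), Carrow √(4·5)=4.472, Brisco √(9·10)=9.487, Harke √(3·4)=3.464.
Each quota rounded against its threshold gives Arden 10, Farrow 1, Dorne 8, Galen 1, Carrow 5, Brisco 10, Harke 3 (total 38).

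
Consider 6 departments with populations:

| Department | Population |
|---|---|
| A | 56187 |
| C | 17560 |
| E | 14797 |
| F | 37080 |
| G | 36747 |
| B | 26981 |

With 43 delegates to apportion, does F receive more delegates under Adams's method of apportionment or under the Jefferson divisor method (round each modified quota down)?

Adams: A 13, C 4, E 4, F 8, G 8, B 6.
Jefferson: A 13, C 4, E 3, F 9, G 8, B 6.
F gets 8 under Adams and 9 under Jefferson.

Jefferson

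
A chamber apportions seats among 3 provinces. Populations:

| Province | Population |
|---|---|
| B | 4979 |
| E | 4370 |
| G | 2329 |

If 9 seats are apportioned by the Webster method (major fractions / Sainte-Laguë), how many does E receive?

3

Standard divisor 11678/9 ≈ 1297.556; standard quotas: B 3.837, E 3.368, G 1.795.
Rounding to the nearest integer gives B 4, E 3, G 2 — total 9, matching the house size, so no adjustment is needed.
E receives 3.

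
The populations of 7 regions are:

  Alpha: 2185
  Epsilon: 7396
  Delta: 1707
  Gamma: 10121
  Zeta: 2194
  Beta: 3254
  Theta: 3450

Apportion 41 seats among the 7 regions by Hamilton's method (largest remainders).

Total 30307; standard divisor 30307/41 ≈ 739.195.
Standard quotas: Alpha 2.9559, Epsilon 10.0055, Delta 2.3093, Gamma 13.6919, Zeta 2.9681, Beta 4.4021, Theta 4.6672.
Lower quotas: Alpha 2, Epsilon 10, Delta 2, Gamma 13, Zeta 2, Beta 4, Theta 4 (sum 37, leaving 4 seats).
Remainders in descending order: Zeta 0.9681, Alpha 0.9559, Gamma 0.6919, Theta 0.6672, Beta 0.4021, Delta 0.3093, Epsilon 0.0055.
Largest remainders: Zeta, Alpha, Gamma, Theta receive the extra seats.

Alpha 3, Epsilon 10, Delta 2, Gamma 14, Zeta 3, Beta 4, Theta 5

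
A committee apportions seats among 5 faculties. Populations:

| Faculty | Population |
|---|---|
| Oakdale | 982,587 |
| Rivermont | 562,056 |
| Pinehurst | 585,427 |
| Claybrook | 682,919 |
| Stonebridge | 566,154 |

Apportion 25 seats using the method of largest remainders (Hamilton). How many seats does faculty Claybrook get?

Standard divisor: 3379143 ÷ 25 ≈ 135165.72.
Standard quotas: Oakdale 7.2695, Rivermont 4.1583, Pinehurst 4.3312, Claybrook 5.0525, Stonebridge 4.1886.
Lower quotas: Oakdale 7, Rivermont 4, Pinehurst 4, Claybrook 5, Stonebridge 4 (sum 24, leaving 1 seat).
Remainders in descending order: Pinehurst 0.3312, Oakdale 0.2695, Stonebridge 0.1886, Rivermont 0.1583, Claybrook 0.0525.
Largest remainder: Pinehurst receives the extra seat.
Claybrook receives 5.

5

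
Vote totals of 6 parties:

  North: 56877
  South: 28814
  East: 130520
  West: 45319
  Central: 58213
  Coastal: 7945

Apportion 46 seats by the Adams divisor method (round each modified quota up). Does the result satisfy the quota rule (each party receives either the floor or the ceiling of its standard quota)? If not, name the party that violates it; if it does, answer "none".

none

Standard quotas: North 7.984, South 4.045, East 18.322, West 6.362, Central 8.172, Coastal 1.115.
Adams allocation: North 8, South 4, East 18, West 6, Central 8, Coastal 2.
Every allocation lies between the lower and upper quota.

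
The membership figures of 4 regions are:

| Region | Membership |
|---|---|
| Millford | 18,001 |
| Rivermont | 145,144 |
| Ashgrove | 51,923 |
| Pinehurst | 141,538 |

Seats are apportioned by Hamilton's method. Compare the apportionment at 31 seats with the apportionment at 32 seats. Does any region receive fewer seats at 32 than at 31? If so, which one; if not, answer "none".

At 31 seats: Millford 2, Rivermont 13, Ashgrove 4, Pinehurst 12.
At 32 seats: Millford 1, Rivermont 13, Ashgrove 5, Pinehurst 13.
Millford drops from 2 to 1.

Millford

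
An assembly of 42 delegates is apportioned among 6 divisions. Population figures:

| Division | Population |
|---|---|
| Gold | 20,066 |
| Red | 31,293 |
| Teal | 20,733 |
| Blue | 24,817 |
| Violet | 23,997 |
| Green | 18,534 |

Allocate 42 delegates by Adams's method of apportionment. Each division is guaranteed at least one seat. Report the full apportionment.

Standard divisor 139440/42 ≈ 3320; standard quotas: Gold 6.044, Red 9.426, Teal 6.245, Blue 7.475, Violet 7.228, Green 5.583.
Rounding up gives 7, 10, 7, 8, 8, 6 = 46 seats, so the divisor must be adjusted.
With modified divisor 3500: modified quotas Gold 5.733, Red 8.941, Teal 5.924, Blue 7.091, Violet 6.856, Green 5.295.
Rounding up: Gold 6, Red 9, Teal 6, Blue 8, Violet 7, Green 6 (total 42).

Gold: 6, Red: 9, Teal: 6, Blue: 8, Violet: 7, Green: 6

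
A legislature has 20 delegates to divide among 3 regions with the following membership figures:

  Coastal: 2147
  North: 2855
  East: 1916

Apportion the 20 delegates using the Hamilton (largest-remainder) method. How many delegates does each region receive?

Standard divisor: 6918 ÷ 20 ≈ 345.9.
Standard quotas: Coastal 6.207, North 8.254, East 5.539.
Lower quotas: Coastal 6, North 8, East 5 (sum 19, leaving 1 seat).
Remainders in descending order: East 0.539, North 0.254, Coastal 0.207.
Largest remainder: East receives the extra seat.

Coastal: 6; North: 8; East: 6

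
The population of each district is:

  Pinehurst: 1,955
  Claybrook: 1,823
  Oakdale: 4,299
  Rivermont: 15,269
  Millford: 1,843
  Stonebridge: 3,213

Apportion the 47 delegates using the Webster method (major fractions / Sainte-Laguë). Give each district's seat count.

Pinehurst: 3, Claybrook: 3, Oakdale: 7, Rivermont: 26, Millford: 3, Stonebridge: 5

Standard divisor 28402/47 ≈ 604.298; standard quotas: Pinehurst 3.235, Claybrook 3.017, Oakdale 7.114, Rivermont 25.267, Millford 3.050, Stonebridge 5.317.
Rounding to the nearest integer gives 3, 3, 7, 25, 3, 5 = 46 seats, so the divisor must be adjusted.
With modified divisor 590: modified quotas Pinehurst 3.314, Claybrook 3.090, Oakdale 7.286, Rivermont 25.880, Millford 3.124, Stonebridge 5.446.
Rounding to the nearest integer: Pinehurst 3, Claybrook 3, Oakdale 7, Rivermont 26, Millford 3, Stonebridge 5 (total 47).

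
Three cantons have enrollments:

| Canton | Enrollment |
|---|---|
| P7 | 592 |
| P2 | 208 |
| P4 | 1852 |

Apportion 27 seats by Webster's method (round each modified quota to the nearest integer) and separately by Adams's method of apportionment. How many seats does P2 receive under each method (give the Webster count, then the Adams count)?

2 and 3

Webster: P7 6, P2 2, P4 19.
Adams: P7 6, P2 3, P4 18.
P2 gets 2 under Webster and 3 under Adams.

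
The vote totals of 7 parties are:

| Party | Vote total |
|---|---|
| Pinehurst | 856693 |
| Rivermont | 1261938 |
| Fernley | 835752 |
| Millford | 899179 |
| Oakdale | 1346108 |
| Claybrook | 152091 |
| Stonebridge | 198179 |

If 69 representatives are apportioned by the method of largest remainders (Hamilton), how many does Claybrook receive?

The standard divisor is 5549940/69 ≈ 80433.913.
Standard quotas: Pinehurst 10.6509, Rivermont 15.6891, Fernley 10.3905, Millford 11.1791, Oakdale 16.7356, Claybrook 1.8909, Stonebridge 2.4639.
Lower quotas: Pinehurst 10, Rivermont 15, Fernley 10, Millford 11, Oakdale 16, Claybrook 1, Stonebridge 2 (sum 65, leaving 4 seats).
Remainders in descending order: Claybrook 0.8909, Oakdale 0.7356, Rivermont 0.6891, Pinehurst 0.6509, Stonebridge 0.4639, Fernley 0.3905, Millford 0.1791.
Largest remainders: Claybrook, Oakdale, Rivermont, Pinehurst receive the extra seats.
Claybrook receives 2.

2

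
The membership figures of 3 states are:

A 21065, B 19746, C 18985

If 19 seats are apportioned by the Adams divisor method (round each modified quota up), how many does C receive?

Standard divisor 59796/19 ≈ 3147.158; standard quotas: A 6.693, B 6.274, C 6.032.
Rounding up gives 7, 7, 7 = 21 seats, so the divisor must be adjusted.
With modified divisor 3400: modified quotas A 6.196, B 5.808, C 5.584.
Rounding up: A 7, B 6, C 6 (total 19).
C receives 6.

6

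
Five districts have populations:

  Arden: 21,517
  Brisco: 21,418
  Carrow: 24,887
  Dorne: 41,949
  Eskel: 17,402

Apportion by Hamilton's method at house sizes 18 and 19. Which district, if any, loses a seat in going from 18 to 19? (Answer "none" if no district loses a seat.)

none

At 18 seats: Arden 3, Brisco 3, Carrow 4, Dorne 6, Eskel 2.
At 19 seats: Arden 3, Brisco 3, Carrow 4, Dorne 6, Eskel 3.
No district's allocation decreased.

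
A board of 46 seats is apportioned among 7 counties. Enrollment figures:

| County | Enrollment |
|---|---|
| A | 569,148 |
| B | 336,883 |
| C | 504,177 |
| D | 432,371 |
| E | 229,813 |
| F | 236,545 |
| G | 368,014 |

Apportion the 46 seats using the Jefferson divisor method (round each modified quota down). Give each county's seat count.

Standard divisor 2676951/46 ≈ 58194.587; standard quotas: A 9.780, B 5.789, C 8.664, D 7.430, E 3.949, F 4.065, G 6.324.
Rounding down gives 9, 5, 8, 7, 3, 4, 6 = 42 seats, so the divisor must be adjusted.
With modified divisor 55000: modified quotas A 10.348, B 6.125, C 9.167, D 7.861, E 4.178, F 4.301, G 6.691.
Rounding down: A 10, B 6, C 9, D 7, E 4, F 4, G 6 (total 46).

A=10, B=6, C=9, D=7, E=4, F=4, G=6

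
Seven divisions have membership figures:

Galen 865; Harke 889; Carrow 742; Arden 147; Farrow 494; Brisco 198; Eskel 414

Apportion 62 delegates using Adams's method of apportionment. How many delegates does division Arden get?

3

Standard divisor 3749/62 ≈ 60.468; standard quotas: Galen 14.305, Harke 14.702, Carrow 12.271, Arden 2.431, Farrow 8.170, Brisco 3.274, Eskel 6.847.
Rounding up gives 15, 15, 13, 3, 9, 4, 7 = 66 seats, so the divisor must be adjusted.
With modified divisor 65: modified quotas Galen 13.308, Harke 13.677, Carrow 11.415, Arden 2.262, Farrow 7.600, Brisco 3.046, Eskel 6.369.
Rounding up: Galen 14, Harke 14, Carrow 12, Arden 3, Farrow 8, Brisco 4, Eskel 7 (total 62).
Arden receives 3.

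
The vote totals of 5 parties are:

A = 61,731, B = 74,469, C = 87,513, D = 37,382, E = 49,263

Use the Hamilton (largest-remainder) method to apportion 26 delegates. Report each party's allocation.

A=5; B=6; C=8; D=3; E=4

Total 310358; standard divisor 310358/26 ≈ 11936.846.
Standard quotas: A 5.1715, B 6.2386, C 7.3313, D 3.1316, E 4.1270.
Lower quotas: A 5, B 6, C 7, D 3, E 4 (sum 25, leaving 1 seat).
Remainders in descending order: C 0.3313, B 0.2386, A 0.1715, D 0.1316, E 0.1270.
Largest remainder: C receives the extra seat.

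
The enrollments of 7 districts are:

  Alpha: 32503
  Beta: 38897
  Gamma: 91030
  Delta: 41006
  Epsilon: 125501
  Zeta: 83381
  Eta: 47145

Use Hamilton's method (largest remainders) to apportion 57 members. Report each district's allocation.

Alpha 4, Beta 5, Gamma 11, Delta 5, Epsilon 16, Zeta 10, Eta 6

The standard divisor is 459463/57 ≈ 8060.754.
Standard quotas: Alpha 4.0323, Beta 4.8255, Gamma 11.2930, Delta 5.0871, Epsilon 15.5694, Zeta 10.3441, Eta 5.8487.
Lower quotas: Alpha 4, Beta 4, Gamma 11, Delta 5, Epsilon 15, Zeta 10, Eta 5 (sum 54, leaving 3 seats).
Remainders in descending order: Eta 0.8487, Beta 0.8255, Epsilon 0.5694, Zeta 0.3441, Gamma 0.2930, Delta 0.0871, Alpha 0.0323.
The surplus seats go to Eta, Beta, Epsilon.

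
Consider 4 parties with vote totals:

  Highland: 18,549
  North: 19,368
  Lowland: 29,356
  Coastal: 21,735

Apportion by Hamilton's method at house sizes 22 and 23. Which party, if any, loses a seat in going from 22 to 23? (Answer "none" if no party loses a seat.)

none

At 22 seats: Highland 5, North 5, Lowland 7, Coastal 5.
At 23 seats: Highland 5, North 5, Lowland 7, Coastal 6.
No party's allocation decreased.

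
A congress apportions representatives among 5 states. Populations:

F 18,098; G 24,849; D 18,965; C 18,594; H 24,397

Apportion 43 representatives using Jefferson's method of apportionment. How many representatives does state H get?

10

Standard divisor 104903/43 ≈ 2439.605; standard quotas: F 7.418, G 10.186, D 7.774, C 7.622, H 10.000.
Rounding down gives 7, 10, 7, 7, 10 = 41 seats, so the divisor must be adjusted.
With modified divisor 2300: modified quotas F 7.869, G 10.804, D 8.246, C 8.084, H 10.607.
Rounding down: F 7, G 10, D 8, C 8, H 10 (total 43).
H receives 10.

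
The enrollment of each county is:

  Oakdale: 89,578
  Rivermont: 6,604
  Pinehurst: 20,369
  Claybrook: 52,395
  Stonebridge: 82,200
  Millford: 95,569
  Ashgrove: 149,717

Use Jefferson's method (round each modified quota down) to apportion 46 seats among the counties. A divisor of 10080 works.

With modified divisor 10080: modified quotas Oakdale 8.887, Rivermont 0.655, Pinehurst 2.021, Claybrook 5.198, Stonebridge 8.155, Millford 9.481, Ashgrove 14.853.
Rounding down: Oakdale 8, Rivermont 0, Pinehurst 2, Claybrook 5, Stonebridge 8, Millford 9, Ashgrove 14 (total 46).

Oakdale: 8, Rivermont: 0, Pinehurst: 2, Claybrook: 5, Stonebridge: 8, Millford: 9, Ashgrove: 14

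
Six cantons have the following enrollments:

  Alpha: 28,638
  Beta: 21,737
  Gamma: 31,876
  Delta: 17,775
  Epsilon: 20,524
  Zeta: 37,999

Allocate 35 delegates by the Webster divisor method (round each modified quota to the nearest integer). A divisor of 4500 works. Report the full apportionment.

With modified divisor 4500: modified quotas Alpha 6.364, Beta 4.830, Gamma 7.084, Delta 3.950, Epsilon 4.561, Zeta 8.444.
Rounding to the nearest integer: Alpha 6, Beta 5, Gamma 7, Delta 4, Epsilon 5, Zeta 8 (total 35).

Alpha: 6; Beta: 5; Gamma: 7; Delta: 4; Epsilon: 5; Zeta: 8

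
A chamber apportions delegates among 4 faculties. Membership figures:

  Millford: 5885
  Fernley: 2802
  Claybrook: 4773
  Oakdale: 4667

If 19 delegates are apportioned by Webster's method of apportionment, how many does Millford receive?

6

Standard divisor 18127/19 ≈ 954.053; standard quotas: Millford 6.168, Fernley 2.937, Claybrook 5.003, Oakdale 4.892.
Rounding to the nearest integer gives Millford 6, Fernley 3, Claybrook 5, Oakdale 5 — total 19, matching the house size, so no adjustment is needed.
Millford receives 6.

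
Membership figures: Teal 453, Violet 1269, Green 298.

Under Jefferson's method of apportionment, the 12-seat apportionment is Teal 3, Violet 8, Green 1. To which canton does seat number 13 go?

Priority for the next seat is population ÷ (current seats + 1).
Priorities: Teal 113.250, Violet 141.000, Green 149.000.
Highest priority: Green.

Green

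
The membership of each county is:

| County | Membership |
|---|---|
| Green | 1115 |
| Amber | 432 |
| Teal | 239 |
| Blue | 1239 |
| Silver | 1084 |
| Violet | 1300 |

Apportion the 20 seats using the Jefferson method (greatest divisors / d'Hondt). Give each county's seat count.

Standard divisor 5409/20 ≈ 270.45; standard quotas: Green 4.123, Amber 1.597, Teal 0.884, Blue 4.581, Silver 4.008, Violet 4.807.
Rounding down gives 4, 1, 0, 4, 4, 4 = 17 seats, so the divisor must be adjusted.
With modified divisor 230: modified quotas Green 4.848, Amber 1.878, Teal 1.039, Blue 5.387, Silver 4.713, Violet 5.652.
Rounding down: Green 4, Amber 1, Teal 1, Blue 5, Silver 4, Violet 5 (total 20).

Green 4, Amber 1, Teal 1, Blue 5, Silver 4, Violet 5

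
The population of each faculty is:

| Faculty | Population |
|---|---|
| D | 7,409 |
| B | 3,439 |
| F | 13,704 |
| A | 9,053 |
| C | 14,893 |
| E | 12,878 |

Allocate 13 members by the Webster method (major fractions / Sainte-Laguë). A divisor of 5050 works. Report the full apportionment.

D 1, B 1, F 3, A 2, C 3, E 3

With modified divisor 5050: modified quotas D 1.467, B 0.681, F 2.714, A 1.793, C 2.949, E 2.550.
Rounding to the nearest integer: D 1, B 1, F 3, A 2, C 3, E 3 (total 13).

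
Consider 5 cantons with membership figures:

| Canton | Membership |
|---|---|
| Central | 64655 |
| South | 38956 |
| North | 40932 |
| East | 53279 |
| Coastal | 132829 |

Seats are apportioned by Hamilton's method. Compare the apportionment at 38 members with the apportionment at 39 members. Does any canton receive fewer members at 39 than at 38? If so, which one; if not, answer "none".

South

At 38 seats: Central 7, South 5, North 5, East 6, Coastal 15.
At 39 seats: Central 8, South 4, North 5, East 6, Coastal 16.
South drops from 5 to 4.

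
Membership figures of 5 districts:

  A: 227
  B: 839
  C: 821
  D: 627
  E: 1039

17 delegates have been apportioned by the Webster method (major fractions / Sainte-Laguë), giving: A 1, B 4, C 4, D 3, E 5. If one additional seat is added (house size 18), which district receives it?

Priority for the next seat is population ÷ (current seats + 0.5).
Priorities: A 151.333, B 186.444, C 182.444, D 179.143, E 188.909.
Highest priority: E.

E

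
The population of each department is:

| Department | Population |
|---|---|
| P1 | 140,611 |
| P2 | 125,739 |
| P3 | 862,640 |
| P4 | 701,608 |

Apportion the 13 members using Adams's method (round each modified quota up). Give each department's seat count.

Standard divisor 1830598/13 ≈ 140815.231; standard quotas: P1 0.999, P2 0.893, P3 6.126, P4 4.982.
Rounding up gives 1, 1, 7, 5 = 14 seats, so the divisor must be adjusted.
With modified divisor 158200: modified quotas P1 0.889, P2 0.795, P3 5.453, P4 4.435.
Rounding up: P1 1, P2 1, P3 6, P4 5 (total 13).

P1=1; P2=1; P3=6; P4=5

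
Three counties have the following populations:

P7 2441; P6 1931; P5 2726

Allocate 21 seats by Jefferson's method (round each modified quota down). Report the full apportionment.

P7 7, P6 6, P5 8

Standard divisor 7098/21 ≈ 338; standard quotas: P7 7.222, P6 5.713, P5 8.065.
Rounding down gives 7, 5, 8 = 20 seats, so the divisor must be adjusted.
With modified divisor 310: modified quotas P7 7.874, P6 6.229, P5 8.794.
Rounding down: P7 7, P6 6, P5 8 (total 21).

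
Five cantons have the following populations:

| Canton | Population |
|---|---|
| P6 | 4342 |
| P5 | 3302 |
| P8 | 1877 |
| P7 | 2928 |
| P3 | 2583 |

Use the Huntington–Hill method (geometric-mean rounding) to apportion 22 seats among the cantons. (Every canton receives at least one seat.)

P6 6; P5 5; P8 3; P7 4; P3 4

With divisor 704: modified quotas P6 6.168, P5 4.690, P8 2.666, P7 4.159, P3 3.669.
Geometric-mean thresholds: P6 √(6·7)=6.481, P5 √(4·5)=4.472, P8 √(2·3)=2.449, P7 √(4·5)=4.472, P3 √(3·4)=3.464.
Each quota rounded against its threshold gives P6 6, P5 5, P8 3, P7 4, P3 4 (total 22).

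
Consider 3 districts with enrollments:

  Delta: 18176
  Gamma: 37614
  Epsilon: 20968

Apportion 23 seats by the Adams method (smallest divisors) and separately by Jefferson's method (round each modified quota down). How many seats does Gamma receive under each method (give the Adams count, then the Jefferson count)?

Adams: Delta 6, Gamma 11, Epsilon 6.
Jefferson: Delta 5, Gamma 12, Epsilon 6.
Gamma gets 11 under Adams and 12 under Jefferson.

11 and 12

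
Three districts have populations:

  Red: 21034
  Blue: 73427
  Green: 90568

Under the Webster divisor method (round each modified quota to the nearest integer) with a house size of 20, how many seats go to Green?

Standard divisor 185029/20 ≈ 9251.45; standard quotas: Red 2.274, Blue 7.937, Green 9.790.
Rounding to the nearest integer gives Red 2, Blue 8, Green 10 — total 20, matching the house size, so no adjustment is needed.
Green receives 10.

10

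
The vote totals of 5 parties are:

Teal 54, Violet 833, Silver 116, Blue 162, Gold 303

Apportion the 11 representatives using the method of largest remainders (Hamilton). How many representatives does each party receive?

Total 1468; standard divisor 1468/11 ≈ 133.455.
Standard quotas: Teal 0.405, Violet 6.242, Silver 0.869, Blue 1.214, Gold 2.270.
Lower quotas: Teal 0, Violet 6, Silver 0, Blue 1, Gold 2 (sum 9, leaving 2 seats).
Remainders in descending order: Silver 0.869, Teal 0.405, Gold 0.270, Violet 0.242, Blue 0.214.
The surplus seats go to Silver, Teal.

Teal 1, Violet 6, Silver 1, Blue 1, Gold 2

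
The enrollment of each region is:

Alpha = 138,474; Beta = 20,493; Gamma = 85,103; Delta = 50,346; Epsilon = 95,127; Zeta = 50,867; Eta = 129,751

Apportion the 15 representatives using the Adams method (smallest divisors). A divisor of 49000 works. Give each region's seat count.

With modified divisor 49000: modified quotas Alpha 2.826, Beta 0.418, Gamma 1.737, Delta 1.027, Epsilon 1.941, Zeta 1.038, Eta 2.648.
Rounding up: Alpha 3, Beta 1, Gamma 2, Delta 2, Epsilon 2, Zeta 2, Eta 3 (total 15).

Alpha=3; Beta=1; Gamma=2; Delta=2; Epsilon=2; Zeta=2; Eta=3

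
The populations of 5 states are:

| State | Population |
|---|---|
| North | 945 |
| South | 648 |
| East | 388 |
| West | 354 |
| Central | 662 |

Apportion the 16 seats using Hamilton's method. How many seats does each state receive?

The standard divisor is 2997/16 ≈ 187.312.
Standard quotas: North 5.045, South 3.459, East 2.071, West 1.890, Central 3.534.
Lower quotas: North 5, South 3, East 2, West 1, Central 3 (sum 14, leaving 2 seats).
Remainders in descending order: West 0.890, Central 0.534, South 0.459, East 0.071, North 0.045.
Largest remainders: West, Central receive the extra seats.

North: 5, South: 3, East: 2, West: 2, Central: 4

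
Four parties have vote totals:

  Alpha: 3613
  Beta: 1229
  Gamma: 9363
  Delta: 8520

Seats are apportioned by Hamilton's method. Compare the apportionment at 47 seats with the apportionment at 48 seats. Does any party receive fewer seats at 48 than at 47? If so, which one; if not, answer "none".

At 47 seats: Alpha 7, Beta 3, Gamma 19, Delta 18.
At 48 seats: Alpha 8, Beta 2, Gamma 20, Delta 18.
Beta drops from 3 to 2.

Beta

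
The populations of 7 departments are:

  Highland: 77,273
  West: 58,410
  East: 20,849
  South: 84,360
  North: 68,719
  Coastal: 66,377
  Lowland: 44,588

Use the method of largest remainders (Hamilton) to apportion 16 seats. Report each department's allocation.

Highland: 3, West: 2, East: 1, South: 3, North: 3, Coastal: 2, Lowland: 2

The standard divisor is 420576/16 = 26286.
Standard quotas: Highland 2.9397, West 2.2221, East 0.7932, South 3.2093, North 2.6143, Coastal 2.5252, Lowland 1.6963.
Lower quotas: Highland 2, West 2, East 0, South 3, North 2, Coastal 2, Lowland 1 (sum 12, leaving 4 seats).
Remainders in descending order: Highland 0.9397, East 0.7932, Lowland 0.6963, North 0.6143, Coastal 0.5252, West 0.2221, South 0.2093.
Largest remainders: Highland, East, Lowland, North receive the extra seats.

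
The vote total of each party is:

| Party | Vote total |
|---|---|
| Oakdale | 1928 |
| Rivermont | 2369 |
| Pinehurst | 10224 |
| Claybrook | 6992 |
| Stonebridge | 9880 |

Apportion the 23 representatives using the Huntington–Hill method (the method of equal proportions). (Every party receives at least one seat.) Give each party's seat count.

With divisor 1365: modified quotas Oakdale 1.412, Rivermont 1.736, Pinehurst 7.490, Claybrook 5.122, Stonebridge 7.238.
Geometric-mean thresholds: Oakdale √(1·2)=1.414, Rivermont √(1·2)=1.414, Pinehurst √(7·8)=7.483, Claybrook √(5·6)=5.477, Stonebridge √(7·8)=7.483.
Each quota rounded against its threshold gives Oakdale 1, Rivermont 2, Pinehurst 8, Claybrook 5, Stonebridge 7 (total 23).

Oakdale 1, Rivermont 2, Pinehurst 8, Claybrook 5, Stonebridge 7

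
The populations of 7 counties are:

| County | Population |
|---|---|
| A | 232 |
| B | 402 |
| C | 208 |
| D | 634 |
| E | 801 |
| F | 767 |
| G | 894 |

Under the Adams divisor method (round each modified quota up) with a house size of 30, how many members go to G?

6

Standard divisor 3938/30 ≈ 131.267; standard quotas: A 1.767, B 3.062, C 1.585, D 4.830, E 6.102, F 5.843, G 6.811.
Rounding up gives 2, 4, 2, 5, 7, 6, 7 = 33 seats, so the divisor must be adjusted.
With modified divisor 150: modified quotas A 1.547, B 2.680, C 1.387, D 4.227, E 5.340, F 5.113, G 5.960.
Rounding up: A 2, B 3, C 2, D 5, E 6, F 6, G 6 (total 30).
G receives 6.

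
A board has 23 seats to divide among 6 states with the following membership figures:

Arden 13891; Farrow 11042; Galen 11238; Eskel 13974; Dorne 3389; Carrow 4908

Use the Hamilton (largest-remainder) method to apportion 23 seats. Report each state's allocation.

Arden 6; Farrow 4; Galen 4; Eskel 6; Dorne 1; Carrow 2

The standard divisor is 58442/23 ≈ 2540.957.
Standard quotas: Arden 5.4668, Farrow 4.3456, Galen 4.4227, Eskel 5.4995, Dorne 1.3337, Carrow 1.9316.
Lower quotas: Arden 5, Farrow 4, Galen 4, Eskel 5, Dorne 1, Carrow 1 (sum 20, leaving 3 seats).
Remainders in descending order: Carrow 0.9316, Eskel 0.4995, Arden 0.4668, Galen 0.4227, Farrow 0.3456, Dorne 0.3337.
The surplus seats go to Carrow, Eskel, Arden.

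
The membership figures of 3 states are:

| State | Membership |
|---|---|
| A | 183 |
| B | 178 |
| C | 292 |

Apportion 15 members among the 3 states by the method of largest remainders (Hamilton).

Standard divisor: 653 ÷ 15 ≈ 43.533.
Standard quotas: A 4.204, B 4.089, C 6.708.
Lower quotas: A 4, B 4, C 6 (sum 14, leaving 1 seat).
Remainders in descending order: C 0.708, A 0.204, B 0.089.
The surplus seat goes to C.

A 4; B 4; C 7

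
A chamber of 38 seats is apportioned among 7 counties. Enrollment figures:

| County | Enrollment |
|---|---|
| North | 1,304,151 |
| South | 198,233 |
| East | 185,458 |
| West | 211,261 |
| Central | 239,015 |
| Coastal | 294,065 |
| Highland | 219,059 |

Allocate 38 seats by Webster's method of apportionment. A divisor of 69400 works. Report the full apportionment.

With modified divisor 69400: modified quotas North 18.792, South 2.856, East 2.672, West 3.044, Central 3.444, Coastal 4.237, Highland 3.156.
Rounding to the nearest integer: North 19, South 3, East 3, West 3, Central 3, Coastal 4, Highland 3 (total 38).

North 19, South 3, East 3, West 3, Central 3, Coastal 4, Highland 3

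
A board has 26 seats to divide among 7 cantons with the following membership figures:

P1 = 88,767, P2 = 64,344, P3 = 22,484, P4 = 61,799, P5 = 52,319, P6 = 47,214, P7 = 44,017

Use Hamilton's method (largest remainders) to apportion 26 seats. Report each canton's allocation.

The standard divisor is 380944/26 ≈ 14651.692.
Standard quotas: P1 6.0585, P2 4.3916, P3 1.5346, P4 4.2179, P5 3.5709, P6 3.2224, P7 3.0042.
Lower quotas: P1 6, P2 4, P3 1, P4 4, P5 3, P6 3, P7 3 (sum 24, leaving 2 seats).
Remainders in descending order: P5 0.5709, P3 0.5346, P2 0.3916, P6 0.2224, P4 0.2179, P1 0.0585, P7 0.0042.
The surplus seats go to P5, P3.

P1 6, P2 4, P3 2, P4 4, P5 4, P6 3, P7 3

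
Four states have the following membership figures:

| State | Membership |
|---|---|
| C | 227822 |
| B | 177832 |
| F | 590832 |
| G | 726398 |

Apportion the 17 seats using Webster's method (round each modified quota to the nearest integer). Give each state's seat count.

Standard divisor 1722884/17 ≈ 101346.118; standard quotas: C 2.248, B 1.755, F 5.830, G 7.167.
Rounding to the nearest integer gives C 2, B 2, F 6, G 7 — total 17, matching the house size, so no adjustment is needed.

C 2, B 2, F 6, G 7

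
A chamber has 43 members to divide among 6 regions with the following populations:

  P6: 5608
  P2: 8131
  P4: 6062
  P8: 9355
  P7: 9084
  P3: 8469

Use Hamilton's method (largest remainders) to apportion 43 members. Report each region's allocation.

P6=5, P2=7, P4=6, P8=9, P7=8, P3=8

Standard divisor: 46709 ÷ 43 ≈ 1086.256.
Standard quotas: P6 5.1627, P2 7.4853, P4 5.5806, P8 8.6122, P7 8.3627, P3 7.7965.
Lower quotas: P6 5, P2 7, P4 5, P8 8, P7 8, P3 7 (sum 40, leaving 3 seats).
Remainders in descending order: P3 0.7965, P8 0.6122, P4 0.5806, P2 0.4853, P7 0.3627, P6 0.1627.
Largest remainders: P3, P8, P4 receive the extra seats.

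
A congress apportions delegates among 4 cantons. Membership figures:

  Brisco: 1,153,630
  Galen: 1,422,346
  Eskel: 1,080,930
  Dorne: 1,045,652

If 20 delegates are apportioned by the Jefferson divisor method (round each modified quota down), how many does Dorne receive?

Standard divisor 4702558/20 ≈ 235127.9; standard quotas: Brisco 4.906, Galen 6.049, Eskel 4.597, Dorne 4.447.
Rounding down gives 4, 6, 4, 4 = 18 seats, so the divisor must be adjusted.
With modified divisor 212700: modified quotas Brisco 5.424, Galen 6.687, Eskel 5.082, Dorne 4.916.
Rounding down: Brisco 5, Galen 6, Eskel 5, Dorne 4 (total 20).
Dorne receives 4.

4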